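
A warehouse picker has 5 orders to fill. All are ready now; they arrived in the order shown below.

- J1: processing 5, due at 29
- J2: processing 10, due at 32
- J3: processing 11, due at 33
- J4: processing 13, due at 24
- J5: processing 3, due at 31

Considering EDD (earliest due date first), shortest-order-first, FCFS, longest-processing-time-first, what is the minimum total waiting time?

EDD (increasing due date): J4 J1 J5 J2 J3.
J4: waits 0, runs 0→13
J1: waits 13, runs 13→18
J5: waits 18, runs 18→21
J2: waits 21, runs 21→31
J3: waits 31, runs 31→42
Sum = 0+13+18+21+31 = 83.
SPT (increasing processing time): J5 J1 J2 J3 J4.
J5: waits 0, runs 0→3
J1: waits 3, runs 3→8
J2: waits 8, runs 8→18
J3: waits 18, runs 18→29
J4: waits 29, runs 29→42
Sum = 0+3+8+18+29 = 58.
FIFO (arrival order): J1 J2 J3 J4 J5.
J1: waits 0, runs 0→5
J2: waits 5, runs 5→15
J3: waits 15, runs 15→26
J4: waits 26, runs 26→39
J5: waits 39, runs 39→42
Sum = 0+5+15+26+39 = 85.
LPT (decreasing processing time): J4 J3 J2 J1 J5.
J4: waits 0, runs 0→13
J3: waits 13, runs 13→24
J2: waits 24, runs 24→34
J1: waits 34, runs 34→39
J5: waits 39, runs 39→42
Sum = 0+13+24+34+39 = 110.
EDD 83, SPT 58, FIFO 85, LPT 110 → minimum 58.

58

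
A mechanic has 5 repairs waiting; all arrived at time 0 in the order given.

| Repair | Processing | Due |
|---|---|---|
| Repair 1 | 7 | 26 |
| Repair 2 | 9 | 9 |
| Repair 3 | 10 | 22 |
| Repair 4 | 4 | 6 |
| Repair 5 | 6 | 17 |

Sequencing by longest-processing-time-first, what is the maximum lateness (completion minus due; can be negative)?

30

LPT (decreasing processing time): Repair 3 Repair 2 Repair 1 Repair 5 Repair 4.
Repair 3: 0→10, due 22, lateness -12
Repair 2: 10→19, due 9, lateness 10
Repair 1: 19→26, due 26, lateness 0
Repair 5: 26→32, due 17, lateness 15
Repair 4: 32→36, due 6, lateness 30
Maximum = 30.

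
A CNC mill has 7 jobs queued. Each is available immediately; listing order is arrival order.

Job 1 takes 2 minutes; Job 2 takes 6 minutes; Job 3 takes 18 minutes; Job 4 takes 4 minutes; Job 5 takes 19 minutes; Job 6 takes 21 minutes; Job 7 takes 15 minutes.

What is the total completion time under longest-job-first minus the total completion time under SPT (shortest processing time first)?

LPT (decreasing processing time): Job 6 Job 5 Job 3 Job 7 Job 2 Job 4 Job 1.
Job 6: 0→21
Job 5: 21→40
Job 3: 40→58
Job 7: 58→73
Job 2: 73→79
Job 4: 79→83
Job 1: 83→85
Sum = 21+40+58+73+79+83+85 = 439.
SPT (increasing processing time): Job 1 Job 4 Job 2 Job 7 Job 3 Job 5 Job 6.
Job 1: 0→2
Job 4: 2→6
Job 2: 6→12
Job 7: 12→27
Job 3: 27→45
Job 5: 45→64
Job 6: 64→85
Sum = 2+6+12+27+45+64+85 = 241.
Difference = 439 − 241 = 198.

198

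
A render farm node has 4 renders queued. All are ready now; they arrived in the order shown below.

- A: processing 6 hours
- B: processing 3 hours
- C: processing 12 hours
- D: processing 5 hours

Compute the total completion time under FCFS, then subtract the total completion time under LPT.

-17

FIFO (arrival order): A B C D.
A: 0→6
B: 6→9
C: 9→21
D: 21→26
Sum = 6+9+21+26 = 62.
LPT (decreasing processing time): C A D B.
C: 0→12
A: 12→18
D: 18→23
B: 23→26
Sum = 12+18+23+26 = 79.
Difference = 62 − 79 = -17.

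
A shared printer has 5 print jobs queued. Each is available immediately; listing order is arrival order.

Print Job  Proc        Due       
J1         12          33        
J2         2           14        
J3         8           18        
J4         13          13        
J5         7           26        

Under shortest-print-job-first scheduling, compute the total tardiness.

29

SPT (increasing processing time): J2 J5 J3 J1 J4.
J2: 0→2, due 14, tardiness 0
J5: 2→9, due 26, tardiness 0
J3: 9→17, due 18, tardiness 0
J1: 17→29, due 33, tardiness 0
J4: 29→42, due 13, tardiness 29
Sum = 0+0+0+0+29 = 29.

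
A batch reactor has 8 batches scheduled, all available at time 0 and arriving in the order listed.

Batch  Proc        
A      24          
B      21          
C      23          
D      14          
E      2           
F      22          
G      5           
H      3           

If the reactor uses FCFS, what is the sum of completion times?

FIFO (arrival order): A B C D E F G H.
A: 0→24
B: 24→45
C: 45→68
D: 68→82
E: 82→84
F: 84→106
G: 106→111
H: 111→114
Sum = 24+45+68+82+84+106+111+114 = 634.

634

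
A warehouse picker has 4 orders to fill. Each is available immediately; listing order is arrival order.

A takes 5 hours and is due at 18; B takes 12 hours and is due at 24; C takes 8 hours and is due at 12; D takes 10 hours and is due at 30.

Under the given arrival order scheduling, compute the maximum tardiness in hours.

13

FIFO (arrival order): A B C D.
A: 0→5, due 18, tardiness 0
B: 5→17, due 24, tardiness 0
C: 17→25, due 12, tardiness 13
D: 25→35, due 30, tardiness 5
Maximum = 13.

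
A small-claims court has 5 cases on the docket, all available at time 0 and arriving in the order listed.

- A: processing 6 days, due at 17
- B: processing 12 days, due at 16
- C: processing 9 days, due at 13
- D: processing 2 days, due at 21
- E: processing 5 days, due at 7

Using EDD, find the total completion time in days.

EDD (increasing due date): E C B A D.
E: 0→5
C: 5→14
B: 14→26
A: 26→32
D: 32→34
Sum = 5+14+26+32+34 = 111.

111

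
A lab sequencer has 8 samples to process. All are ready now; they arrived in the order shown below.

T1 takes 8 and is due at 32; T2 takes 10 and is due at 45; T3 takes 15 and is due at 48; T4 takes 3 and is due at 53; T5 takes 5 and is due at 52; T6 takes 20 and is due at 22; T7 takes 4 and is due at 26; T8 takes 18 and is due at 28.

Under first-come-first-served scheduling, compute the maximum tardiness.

FIFO (arrival order): T1 T2 T3 T4 T5 T6 T7 T8.
T1: 0→8, due 32, tardiness 0
T2: 8→18, due 45, tardiness 0
T3: 18→33, due 48, tardiness 0
T4: 33→36, due 53, tardiness 0
T5: 36→41, due 52, tardiness 0
T6: 41→61, due 22, tardiness 39
T7: 61→65, due 26, tardiness 39
T8: 65→83, due 28, tardiness 55
Maximum = 55.

55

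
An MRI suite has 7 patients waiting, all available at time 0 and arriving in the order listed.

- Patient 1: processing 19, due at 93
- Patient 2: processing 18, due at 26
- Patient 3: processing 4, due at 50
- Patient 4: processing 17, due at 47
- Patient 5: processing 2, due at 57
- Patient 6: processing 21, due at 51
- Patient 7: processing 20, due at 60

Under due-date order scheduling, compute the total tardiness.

EDD (increasing due date): Patient 2 Patient 4 Patient 3 Patient 6 Patient 5 Patient 7 Patient 1.
Patient 2: 0→18, due 26, tardiness 0
Patient 4: 18→35, due 47, tardiness 0
Patient 3: 35→39, due 50, tardiness 0
Patient 6: 39→60, due 51, tardiness 9
Patient 5: 60→62, due 57, tardiness 5
Patient 7: 62→82, due 60, tardiness 22
Patient 1: 82→101, due 93, tardiness 8
Sum = 0+0+0+9+5+22+8 = 44.

44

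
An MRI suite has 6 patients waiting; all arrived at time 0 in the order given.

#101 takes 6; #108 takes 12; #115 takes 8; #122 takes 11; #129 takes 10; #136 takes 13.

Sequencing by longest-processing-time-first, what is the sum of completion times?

LPT (decreasing processing time): #136 #108 #122 #129 #115 #101.
#136: 0→13
#108: 13→25
#122: 25→36
#129: 36→46
#115: 46→54
#101: 54→60
Sum = 13+25+36+46+54+60 = 234.

234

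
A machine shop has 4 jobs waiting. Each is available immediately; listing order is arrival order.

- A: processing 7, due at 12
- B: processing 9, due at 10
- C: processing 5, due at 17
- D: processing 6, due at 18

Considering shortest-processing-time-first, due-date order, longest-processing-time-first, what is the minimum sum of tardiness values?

17

SPT (increasing processing time): C D A B.
C: 0→5, due 17, tardiness 0
D: 5→11, due 18, tardiness 0
A: 11→18, due 12, tardiness 6
B: 18→27, due 10, tardiness 17
Sum = 0+0+6+17 = 23.
EDD (increasing due date): B A C D.
B: 0→9, due 10, tardiness 0
A: 9→16, due 12, tardiness 4
C: 16→21, due 17, tardiness 4
D: 21→27, due 18, tardiness 9
Sum = 0+4+4+9 = 17.
LPT (decreasing processing time): B A D C.
B: 0→9, due 10, tardiness 0
A: 9→16, due 12, tardiness 4
D: 16→22, due 18, tardiness 4
C: 22→27, due 17, tardiness 10
Sum = 0+4+4+10 = 18.
SPT 23, EDD 17, LPT 18 → minimum 17.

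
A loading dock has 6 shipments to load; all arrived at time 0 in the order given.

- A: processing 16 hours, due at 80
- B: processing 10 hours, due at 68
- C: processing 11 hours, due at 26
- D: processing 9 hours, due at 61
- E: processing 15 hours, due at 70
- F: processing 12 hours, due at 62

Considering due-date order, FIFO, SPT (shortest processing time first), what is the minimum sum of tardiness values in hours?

0

EDD (increasing due date): C D F B E A.
C: 0→11, due 26, tardiness 0
D: 11→20, due 61, tardiness 0
F: 20→32, due 62, tardiness 0
B: 32→42, due 68, tardiness 0
E: 42→57, due 70, tardiness 0
A: 57→73, due 80, tardiness 0
Sum = 0+0+0+0+0+0 = 0.
FIFO (arrival order): A B C D E F.
A: 0→16, due 80, tardiness 0
B: 16→26, due 68, tardiness 0
C: 26→37, due 26, tardiness 11
D: 37→46, due 61, tardiness 0
E: 46→61, due 70, tardiness 0
F: 61→73, due 62, tardiness 11
Sum = 0+0+11+0+0+11 = 22.
SPT (increasing processing time): D B C F E A.
D: 0→9, due 61, tardiness 0
B: 9→19, due 68, tardiness 0
C: 19→30, due 26, tardiness 4
F: 30→42, due 62, tardiness 0
E: 42→57, due 70, tardiness 0
A: 57→73, due 80, tardiness 0
Sum = 0+0+4+0+0+0 = 4.
EDD 0, FIFO 22, SPT 4 → minimum 0.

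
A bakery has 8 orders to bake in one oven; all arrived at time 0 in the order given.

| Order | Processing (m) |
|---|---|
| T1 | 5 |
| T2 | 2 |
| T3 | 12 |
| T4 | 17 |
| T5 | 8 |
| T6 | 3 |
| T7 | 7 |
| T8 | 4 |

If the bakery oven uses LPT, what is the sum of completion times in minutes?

343

LPT (decreasing processing time): T4 T3 T5 T7 T1 T8 T6 T2.
T4: 0→17
T3: 17→29
T5: 29→37
T7: 37→44
T1: 44→49
T8: 49→53
T6: 53→56
T2: 56→58
Sum = 17+29+37+44+49+53+56+58 = 343.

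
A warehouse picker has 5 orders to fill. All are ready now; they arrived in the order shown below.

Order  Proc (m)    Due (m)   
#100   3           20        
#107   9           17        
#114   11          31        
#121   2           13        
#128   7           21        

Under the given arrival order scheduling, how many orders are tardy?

FIFO (arrival order): #100 #107 #114 #121 #128.
#100: 0→3, due 20, tardiness 0
#107: 3→12, due 17, tardiness 0
#114: 12→23, due 31, tardiness 0
#121: 23→25, due 13, tardiness 12
#128: 25→32, due 21, tardiness 11
Late orders: 2.

2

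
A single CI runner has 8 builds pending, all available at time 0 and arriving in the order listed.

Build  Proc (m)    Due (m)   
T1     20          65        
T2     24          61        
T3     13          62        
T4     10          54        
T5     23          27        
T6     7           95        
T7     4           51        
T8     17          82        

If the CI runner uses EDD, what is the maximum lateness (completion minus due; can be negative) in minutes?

29

EDD (increasing due date): T5 T7 T4 T2 T3 T1 T8 T6.
T5: 0→23, due 27, lateness -4
T7: 23→27, due 51, lateness -24
T4: 27→37, due 54, lateness -17
T2: 37→61, due 61, lateness 0
T3: 61→74, due 62, lateness 12
T1: 74→94, due 65, lateness 29
T8: 94→111, due 82, lateness 29
T6: 111→118, due 95, lateness 23
Maximum = 29.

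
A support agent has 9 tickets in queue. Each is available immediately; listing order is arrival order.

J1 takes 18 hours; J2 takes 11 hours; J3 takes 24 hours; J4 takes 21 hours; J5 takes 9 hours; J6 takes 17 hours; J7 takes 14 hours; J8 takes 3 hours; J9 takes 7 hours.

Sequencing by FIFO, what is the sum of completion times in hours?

FIFO (arrival order): J1 J2 J3 J4 J5 J6 J7 J8 J9.
J1: 0→18
J2: 18→29
J3: 29→53
J4: 53→74
J5: 74→83
J6: 83→100
J7: 100→114
J8: 114→117
J9: 117→124
Sum = 18+29+53+74+83+100+114+117+124 = 712.

712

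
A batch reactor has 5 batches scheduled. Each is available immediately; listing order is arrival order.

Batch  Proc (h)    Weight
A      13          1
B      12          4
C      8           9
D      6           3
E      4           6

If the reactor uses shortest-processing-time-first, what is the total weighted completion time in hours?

SPT (increasing processing time): E D C B A.
E: finishes 4, weight 6, w·C = 24
D: finishes 10, weight 3, w·C = 30
C: finishes 18, weight 9, w·C = 162
B: finishes 30, weight 4, w·C = 120
A: finishes 43, weight 1, w·C = 43
Sum = 24+30+162+120+43 = 379.

379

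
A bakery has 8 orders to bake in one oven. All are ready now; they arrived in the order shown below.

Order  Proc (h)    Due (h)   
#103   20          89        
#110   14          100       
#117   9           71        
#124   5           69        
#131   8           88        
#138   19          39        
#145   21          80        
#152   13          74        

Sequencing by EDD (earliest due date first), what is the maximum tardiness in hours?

EDD (increasing due date): #138 #124 #117 #152 #145 #131 #103 #110.
#138: 0→19, due 39, tardiness 0
#124: 19→24, due 69, tardiness 0
#117: 24→33, due 71, tardiness 0
#152: 33→46, due 74, tardiness 0
#145: 46→67, due 80, tardiness 0
#131: 67→75, due 88, tardiness 0
#103: 75→95, due 89, tardiness 6
#110: 95→109, due 100, tardiness 9
Maximum = 9.

9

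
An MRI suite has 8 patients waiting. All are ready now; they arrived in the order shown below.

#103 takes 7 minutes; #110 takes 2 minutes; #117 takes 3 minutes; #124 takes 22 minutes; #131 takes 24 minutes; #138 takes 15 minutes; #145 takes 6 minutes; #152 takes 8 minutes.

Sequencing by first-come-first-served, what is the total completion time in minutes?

359

FIFO (arrival order): #103 #110 #117 #124 #131 #138 #145 #152.
#103: 0→7
#110: 7→9
#117: 9→12
#124: 12→34
#131: 34→58
#138: 58→73
#145: 73→79
#152: 79→87
Sum = 7+9+12+34+58+73+79+87 = 359.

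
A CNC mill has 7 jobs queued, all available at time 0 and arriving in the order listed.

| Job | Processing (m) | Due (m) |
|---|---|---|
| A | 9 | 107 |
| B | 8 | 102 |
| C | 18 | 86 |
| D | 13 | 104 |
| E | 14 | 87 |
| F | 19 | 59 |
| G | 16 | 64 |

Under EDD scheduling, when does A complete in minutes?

97

EDD (increasing due date): F G C E B D A.
F: 0→19
G: 19→35
C: 35→53
E: 53→67
B: 67→75
D: 75→88
A: 88→97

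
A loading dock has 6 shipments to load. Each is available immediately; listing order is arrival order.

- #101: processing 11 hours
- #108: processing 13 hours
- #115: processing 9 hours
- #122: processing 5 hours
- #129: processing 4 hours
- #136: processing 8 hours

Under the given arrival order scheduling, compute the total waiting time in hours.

148

FIFO (arrival order): #101 #108 #115 #122 #129 #136.
#101: waits 0, runs 0→11
#108: waits 11, runs 11→24
#115: waits 24, runs 24→33
#122: waits 33, runs 33→38
#129: waits 38, runs 38→42
#136: waits 42, runs 42→50
Sum = 0+11+24+33+38+42 = 148.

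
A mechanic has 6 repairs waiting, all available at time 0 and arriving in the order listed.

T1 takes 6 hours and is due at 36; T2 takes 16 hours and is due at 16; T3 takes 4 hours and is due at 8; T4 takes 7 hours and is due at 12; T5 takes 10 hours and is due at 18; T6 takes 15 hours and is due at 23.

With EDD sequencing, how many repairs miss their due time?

EDD (increasing due date): T3 T4 T2 T5 T6 T1.
T3: 0→4, due 8, tardiness 0
T4: 4→11, due 12, tardiness 0
T2: 11→27, due 16, tardiness 11
T5: 27→37, due 18, tardiness 19
T6: 37→52, due 23, tardiness 29
T1: 52→58, due 36, tardiness 22
Late repairs: 4.

4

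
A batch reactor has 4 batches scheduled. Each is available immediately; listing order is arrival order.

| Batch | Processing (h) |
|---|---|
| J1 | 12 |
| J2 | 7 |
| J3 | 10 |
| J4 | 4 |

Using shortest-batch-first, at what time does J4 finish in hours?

SPT (increasing processing time): J4 J2 J3 J1.
J4: 0→4

4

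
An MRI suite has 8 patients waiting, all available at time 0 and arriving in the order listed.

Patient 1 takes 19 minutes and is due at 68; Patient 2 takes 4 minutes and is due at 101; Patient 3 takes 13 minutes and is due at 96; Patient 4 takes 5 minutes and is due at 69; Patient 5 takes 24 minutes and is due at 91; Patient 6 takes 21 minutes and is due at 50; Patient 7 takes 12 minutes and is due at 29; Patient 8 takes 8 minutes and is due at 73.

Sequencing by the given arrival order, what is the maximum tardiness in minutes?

FIFO (arrival order): Patient 1 Patient 2 Patient 3 Patient 4 Patient 5 Patient 6 Patient 7 Patient 8.
Patient 1: 0→19, due 68, tardiness 0
Patient 2: 19→23, due 101, tardiness 0
Patient 3: 23→36, due 96, tardiness 0
Patient 4: 36→41, due 69, tardiness 0
Patient 5: 41→65, due 91, tardiness 0
Patient 6: 65→86, due 50, tardiness 36
Patient 7: 86→98, due 29, tardiness 69
Patient 8: 98→106, due 73, tardiness 33
Maximum = 69.

69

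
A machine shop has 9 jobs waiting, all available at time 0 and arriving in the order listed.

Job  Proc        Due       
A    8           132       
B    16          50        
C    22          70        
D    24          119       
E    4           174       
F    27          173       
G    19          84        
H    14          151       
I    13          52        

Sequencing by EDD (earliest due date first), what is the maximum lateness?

-14

EDD (increasing due date): B I C G D A H F E.
B: 0→16, due 50, lateness -34
I: 16→29, due 52, lateness -23
C: 29→51, due 70, lateness -19
G: 51→70, due 84, lateness -14
D: 70→94, due 119, lateness -25
A: 94→102, due 132, lateness -30
H: 102→116, due 151, lateness -35
F: 116→143, due 173, lateness -30
E: 143→147, due 174, lateness -27
Maximum = -14.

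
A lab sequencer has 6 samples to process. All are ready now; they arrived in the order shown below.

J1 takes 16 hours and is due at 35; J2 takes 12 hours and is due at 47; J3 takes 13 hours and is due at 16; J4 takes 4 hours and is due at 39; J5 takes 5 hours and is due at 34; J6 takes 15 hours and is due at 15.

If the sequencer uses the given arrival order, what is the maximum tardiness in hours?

50

FIFO (arrival order): J1 J2 J3 J4 J5 J6.
J1: 0→16, due 35, tardiness 0
J2: 16→28, due 47, tardiness 0
J3: 28→41, due 16, tardiness 25
J4: 41→45, due 39, tardiness 6
J5: 45→50, due 34, tardiness 16
J6: 50→65, due 15, tardiness 50
Maximum = 50.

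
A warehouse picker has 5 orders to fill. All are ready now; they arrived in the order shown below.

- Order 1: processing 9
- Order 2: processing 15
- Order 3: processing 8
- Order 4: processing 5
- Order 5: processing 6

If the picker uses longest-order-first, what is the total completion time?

LPT (decreasing processing time): Order 2 Order 1 Order 3 Order 5 Order 4.
Order 2: 0→15
Order 1: 15→24
Order 3: 24→32
Order 5: 32→38
Order 4: 38→43
Sum = 15+24+32+38+43 = 152.

152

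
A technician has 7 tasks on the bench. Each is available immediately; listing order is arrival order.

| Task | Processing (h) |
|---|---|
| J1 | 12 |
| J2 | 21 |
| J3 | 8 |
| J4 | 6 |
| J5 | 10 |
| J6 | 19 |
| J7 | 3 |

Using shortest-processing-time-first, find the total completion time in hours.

232

SPT (increasing processing time): J7 J4 J3 J5 J1 J6 J2.
J7: 0→3
J4: 3→9
J3: 9→17
J5: 17→27
J1: 27→39
J6: 39→58
J2: 58→79
Sum = 3+9+17+27+39+58+79 = 232.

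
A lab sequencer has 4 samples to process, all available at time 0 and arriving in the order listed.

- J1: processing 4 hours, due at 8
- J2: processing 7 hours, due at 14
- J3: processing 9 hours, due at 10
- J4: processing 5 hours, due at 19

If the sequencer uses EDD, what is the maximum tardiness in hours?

EDD (increasing due date): J1 J3 J2 J4.
J1: 0→4, due 8, tardiness 0
J3: 4→13, due 10, tardiness 3
J2: 13→20, due 14, tardiness 6
J4: 20→25, due 19, tardiness 6
Maximum = 6.

6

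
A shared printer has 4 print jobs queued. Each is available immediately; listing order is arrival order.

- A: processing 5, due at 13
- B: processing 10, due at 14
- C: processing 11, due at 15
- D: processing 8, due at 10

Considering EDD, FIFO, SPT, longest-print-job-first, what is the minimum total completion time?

75

EDD (increasing due date): D A B C.
D: 0→8
A: 8→13
B: 13→23
C: 23→34
Sum = 8+13+23+34 = 78.
FIFO (arrival order): A B C D.
A: 0→5
B: 5→15
C: 15→26
D: 26→34
Sum = 5+15+26+34 = 80.
SPT (increasing processing time): A D B C.
A: 0→5
D: 5→13
B: 13→23
C: 23→34
Sum = 5+13+23+34 = 75.
LPT (decreasing processing time): C B D A.
C: 0→11
B: 11→21
D: 21→29
A: 29→34
Sum = 11+21+29+34 = 95.
EDD 78, FIFO 80, SPT 75, LPT 95 → minimum 75.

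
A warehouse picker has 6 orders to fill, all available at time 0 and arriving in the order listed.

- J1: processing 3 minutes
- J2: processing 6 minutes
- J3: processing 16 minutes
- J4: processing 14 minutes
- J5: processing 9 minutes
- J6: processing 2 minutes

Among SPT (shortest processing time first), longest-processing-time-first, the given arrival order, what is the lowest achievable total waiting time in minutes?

SPT (increasing processing time): J6 J1 J2 J5 J4 J3.
J6: waits 0, runs 0→2
J1: waits 2, runs 2→5
J2: waits 5, runs 5→11
J5: waits 11, runs 11→20
J4: waits 20, runs 20→34
J3: waits 34, runs 34→50
Sum = 0+2+5+11+20+34 = 72.
LPT (decreasing processing time): J3 J4 J5 J2 J1 J6.
J3: waits 0, runs 0→16
J4: waits 16, runs 16→30
J5: waits 30, runs 30→39
J2: waits 39, runs 39→45
J1: waits 45, runs 45→48
J6: waits 48, runs 48→50
Sum = 0+16+30+39+45+48 = 178.
FIFO (arrival order): J1 J2 J3 J4 J5 J6.
J1: waits 0, runs 0→3
J2: waits 3, runs 3→9
J3: waits 9, runs 9→25
J4: waits 25, runs 25→39
J5: waits 39, runs 39→48
J6: waits 48, runs 48→50
Sum = 0+3+9+25+39+48 = 124.
SPT 72, LPT 178, FIFO 124 → minimum 72.

72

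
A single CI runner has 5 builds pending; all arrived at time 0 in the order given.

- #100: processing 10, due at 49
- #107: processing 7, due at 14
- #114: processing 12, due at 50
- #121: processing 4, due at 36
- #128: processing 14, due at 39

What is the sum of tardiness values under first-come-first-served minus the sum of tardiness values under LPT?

-29

FIFO (arrival order): #100 #107 #114 #121 #128.
#100: 0→10, due 49, tardiness 0
#107: 10→17, due 14, tardiness 3
#114: 17→29, due 50, tardiness 0
#121: 29→33, due 36, tardiness 0
#128: 33→47, due 39, tardiness 8
Sum = 0+3+0+0+8 = 11.
LPT (decreasing processing time): #128 #114 #100 #107 #121.
#128: 0→14, due 39, tardiness 0
#114: 14→26, due 50, tardiness 0
#100: 26→36, due 49, tardiness 0
#107: 36→43, due 14, tardiness 29
#121: 43→47, due 36, tardiness 11
Sum = 0+0+0+29+11 = 40.
Difference = 11 − 40 = -29.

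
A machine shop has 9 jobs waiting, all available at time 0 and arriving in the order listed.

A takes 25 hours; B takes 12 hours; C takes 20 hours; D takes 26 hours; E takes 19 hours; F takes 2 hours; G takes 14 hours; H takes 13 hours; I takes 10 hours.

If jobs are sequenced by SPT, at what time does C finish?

90

SPT (increasing processing time): F I B H G E C A D.
F: 0→2
I: 2→12
B: 12→24
H: 24→37
G: 37→51
E: 51→70
C: 70→90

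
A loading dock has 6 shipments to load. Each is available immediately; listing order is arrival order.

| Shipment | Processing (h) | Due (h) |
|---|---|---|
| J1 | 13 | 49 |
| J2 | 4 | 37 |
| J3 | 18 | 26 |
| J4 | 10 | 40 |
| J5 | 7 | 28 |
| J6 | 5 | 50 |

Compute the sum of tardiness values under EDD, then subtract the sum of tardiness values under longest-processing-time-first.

-34

EDD (increasing due date): J3 J5 J2 J4 J1 J6.
J3: 0→18, due 26, tardiness 0
J5: 18→25, due 28, tardiness 0
J2: 25→29, due 37, tardiness 0
J4: 29→39, due 40, tardiness 0
J1: 39→52, due 49, tardiness 3
J6: 52→57, due 50, tardiness 7
Sum = 0+0+0+0+3+7 = 10.
LPT (decreasing processing time): J3 J1 J4 J5 J6 J2.
J3: 0→18, due 26, tardiness 0
J1: 18→31, due 49, tardiness 0
J4: 31→41, due 40, tardiness 1
J5: 41→48, due 28, tardiness 20
J6: 48→53, due 50, tardiness 3
J2: 53→57, due 37, tardiness 20
Sum = 0+0+1+20+3+20 = 44.
Difference = 10 − 44 = -34.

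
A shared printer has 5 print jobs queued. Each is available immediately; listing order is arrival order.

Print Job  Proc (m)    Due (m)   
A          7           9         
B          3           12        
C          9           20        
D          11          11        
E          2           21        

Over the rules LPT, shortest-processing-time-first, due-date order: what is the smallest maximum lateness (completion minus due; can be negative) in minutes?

LPT (decreasing processing time): D C A B E.
D: 0→11, due 11, lateness 0
C: 11→20, due 20, lateness 0
A: 20→27, due 9, lateness 18
B: 27→30, due 12, lateness 18
E: 30→32, due 21, lateness 11
Maximum = 18.
SPT (increasing processing time): E B A C D.
E: 0→2, due 21, lateness -19
B: 2→5, due 12, lateness -7
A: 5→12, due 9, lateness 3
C: 12→21, due 20, lateness 1
D: 21→32, due 11, lateness 21
Maximum = 21.
EDD (increasing due date): A D B C E.
A: 0→7, due 9, lateness -2
D: 7→18, due 11, lateness 7
B: 18→21, due 12, lateness 9
C: 21→30, due 20, lateness 10
E: 30→32, due 21, lateness 11
Maximum = 11.
LPT 18, SPT 21, EDD 11 → minimum 11.

11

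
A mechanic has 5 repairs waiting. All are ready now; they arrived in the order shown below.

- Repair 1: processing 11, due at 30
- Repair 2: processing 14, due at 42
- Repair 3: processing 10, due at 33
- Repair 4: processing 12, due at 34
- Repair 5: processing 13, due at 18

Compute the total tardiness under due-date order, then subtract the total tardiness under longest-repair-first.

-30

EDD (increasing due date): Repair 5 Repair 1 Repair 3 Repair 4 Repair 2.
Repair 5: 0→13, due 18, tardiness 0
Repair 1: 13→24, due 30, tardiness 0
Repair 3: 24→34, due 33, tardiness 1
Repair 4: 34→46, due 34, tardiness 12
Repair 2: 46→60, due 42, tardiness 18
Sum = 0+0+1+12+18 = 31.
LPT (decreasing processing time): Repair 2 Repair 5 Repair 4 Repair 1 Repair 3.
Repair 2: 0→14, due 42, tardiness 0
Repair 5: 14→27, due 18, tardiness 9
Repair 4: 27→39, due 34, tardiness 5
Repair 1: 39→50, due 30, tardiness 20
Repair 3: 50→60, due 33, tardiness 27
Sum = 0+9+5+20+27 = 61.
Difference = 31 − 61 = -30.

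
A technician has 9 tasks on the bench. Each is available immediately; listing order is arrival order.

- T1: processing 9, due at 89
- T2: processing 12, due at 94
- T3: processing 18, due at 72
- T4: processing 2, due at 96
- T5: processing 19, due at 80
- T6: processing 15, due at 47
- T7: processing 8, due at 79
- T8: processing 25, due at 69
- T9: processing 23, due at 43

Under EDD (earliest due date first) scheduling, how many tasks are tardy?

EDD (increasing due date): T9 T6 T8 T3 T7 T5 T1 T2 T4.
T9: 0→23, due 43, tardiness 0
T6: 23→38, due 47, tardiness 0
T8: 38→63, due 69, tardiness 0
T3: 63→81, due 72, tardiness 9
T7: 81→89, due 79, tardiness 10
T5: 89→108, due 80, tardiness 28
T1: 108→117, due 89, tardiness 28
T2: 117→129, due 94, tardiness 35
T4: 129→131, due 96, tardiness 35
Late tasks: 6.

6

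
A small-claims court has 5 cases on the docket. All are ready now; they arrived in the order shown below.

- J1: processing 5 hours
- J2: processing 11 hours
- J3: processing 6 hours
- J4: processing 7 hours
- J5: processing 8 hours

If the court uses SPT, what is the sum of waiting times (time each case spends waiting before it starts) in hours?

SPT (increasing processing time): J1 J3 J4 J5 J2.
J1: waits 0, runs 0→5
J3: waits 5, runs 5→11
J4: waits 11, runs 11→18
J5: waits 18, runs 18→26
J2: waits 26, runs 26→37
Sum = 0+5+11+18+26 = 60.

60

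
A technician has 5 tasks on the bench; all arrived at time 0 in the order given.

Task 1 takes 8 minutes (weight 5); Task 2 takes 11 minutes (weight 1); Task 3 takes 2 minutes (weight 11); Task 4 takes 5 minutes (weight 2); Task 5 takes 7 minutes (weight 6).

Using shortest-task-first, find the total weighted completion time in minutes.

263

SPT (increasing processing time): Task 3 Task 4 Task 5 Task 1 Task 2.
Task 3: finishes 2, weight 11, w·C = 22
Task 4: finishes 7, weight 2, w·C = 14
Task 5: finishes 14, weight 6, w·C = 84
Task 1: finishes 22, weight 5, w·C = 110
Task 2: finishes 33, weight 1, w·C = 33
Sum = 22+14+84+110+33 = 263.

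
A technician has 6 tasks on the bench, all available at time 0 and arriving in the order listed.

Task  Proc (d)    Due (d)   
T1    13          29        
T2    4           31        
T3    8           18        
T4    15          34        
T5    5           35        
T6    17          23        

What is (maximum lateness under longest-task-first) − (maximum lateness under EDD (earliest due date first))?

8

LPT (decreasing processing time): T6 T4 T1 T3 T5 T2.
T6: 0→17, due 23, lateness -6
T4: 17→32, due 34, lateness -2
T1: 32→45, due 29, lateness 16
T3: 45→53, due 18, lateness 35
T5: 53→58, due 35, lateness 23
T2: 58→62, due 31, lateness 31
Maximum = 35.
EDD (increasing due date): T3 T6 T1 T2 T4 T5.
T3: 0→8, due 18, lateness -10
T6: 8→25, due 23, lateness 2
T1: 25→38, due 29, lateness 9
T2: 38→42, due 31, lateness 11
T4: 42→57, due 34, lateness 23
T5: 57→62, due 35, lateness 27
Maximum = 27.
Difference = 35 − 27 = 8.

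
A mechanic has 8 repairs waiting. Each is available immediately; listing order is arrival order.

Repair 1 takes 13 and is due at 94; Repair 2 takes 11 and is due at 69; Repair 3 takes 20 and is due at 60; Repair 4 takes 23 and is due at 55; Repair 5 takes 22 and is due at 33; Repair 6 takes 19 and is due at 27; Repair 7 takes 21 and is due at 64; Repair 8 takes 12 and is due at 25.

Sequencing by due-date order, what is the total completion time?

EDD (increasing due date): Repair 8 Repair 6 Repair 5 Repair 4 Repair 3 Repair 7 Repair 2 Repair 1.
Repair 8: 0→12
Repair 6: 12→31
Repair 5: 31→53
Repair 4: 53→76
Repair 3: 76→96
Repair 7: 96→117
Repair 2: 117→128
Repair 1: 128→141
Sum = 12+31+53+76+96+117+128+141 = 654.

654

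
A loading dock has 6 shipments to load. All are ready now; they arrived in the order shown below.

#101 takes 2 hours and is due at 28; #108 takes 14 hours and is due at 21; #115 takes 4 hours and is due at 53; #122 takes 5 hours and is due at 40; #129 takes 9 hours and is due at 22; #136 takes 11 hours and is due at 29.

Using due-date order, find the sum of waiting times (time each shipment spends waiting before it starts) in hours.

139

EDD (increasing due date): #108 #129 #101 #136 #122 #115.
#108: waits 0, runs 0→14
#129: waits 14, runs 14→23
#101: waits 23, runs 23→25
#136: waits 25, runs 25→36
#122: waits 36, runs 36→41
#115: waits 41, runs 41→45
Sum = 0+14+23+25+36+41 = 139.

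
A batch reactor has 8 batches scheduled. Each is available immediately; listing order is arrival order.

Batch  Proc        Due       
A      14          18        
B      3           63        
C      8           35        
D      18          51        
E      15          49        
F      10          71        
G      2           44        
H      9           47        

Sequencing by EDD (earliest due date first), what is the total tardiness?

29

EDD (increasing due date): A C G H E D B F.
A: 0→14, due 18, tardiness 0
C: 14→22, due 35, tardiness 0
G: 22→24, due 44, tardiness 0
H: 24→33, due 47, tardiness 0
E: 33→48, due 49, tardiness 0
D: 48→66, due 51, tardiness 15
B: 66→69, due 63, tardiness 6
F: 69→79, due 71, tardiness 8
Sum = 0+0+0+0+0+15+6+8 = 29.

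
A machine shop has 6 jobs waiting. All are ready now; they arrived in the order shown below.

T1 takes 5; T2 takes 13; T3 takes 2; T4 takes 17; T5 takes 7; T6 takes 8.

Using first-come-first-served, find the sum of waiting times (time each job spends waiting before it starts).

124

FIFO (arrival order): T1 T2 T3 T4 T5 T6.
T1: waits 0, runs 0→5
T2: waits 5, runs 5→18
T3: waits 18, runs 18→20
T4: waits 20, runs 20→37
T5: waits 37, runs 37→44
T6: waits 44, runs 44→52
Sum = 0+5+18+20+37+44 = 124.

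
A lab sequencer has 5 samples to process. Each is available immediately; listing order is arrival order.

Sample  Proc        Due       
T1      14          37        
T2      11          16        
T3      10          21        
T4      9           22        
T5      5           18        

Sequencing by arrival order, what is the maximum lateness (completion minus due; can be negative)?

FIFO (arrival order): T1 T2 T3 T4 T5.
T1: 0→14, due 37, lateness -23
T2: 14→25, due 16, lateness 9
T3: 25→35, due 21, lateness 14
T4: 35→44, due 22, lateness 22
T5: 44→49, due 18, lateness 31
Maximum = 31.

31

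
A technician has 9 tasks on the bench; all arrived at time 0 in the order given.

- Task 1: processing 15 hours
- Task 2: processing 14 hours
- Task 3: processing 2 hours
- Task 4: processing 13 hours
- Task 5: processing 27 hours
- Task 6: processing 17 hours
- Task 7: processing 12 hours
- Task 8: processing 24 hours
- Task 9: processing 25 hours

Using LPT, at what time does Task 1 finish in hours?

108

LPT (decreasing processing time): Task 5 Task 9 Task 8 Task 6 Task 1 Task 2 Task 4 Task 7 Task 3.
Task 5: 0→27
Task 9: 27→52
Task 8: 52→76
Task 6: 76→93
Task 1: 93→108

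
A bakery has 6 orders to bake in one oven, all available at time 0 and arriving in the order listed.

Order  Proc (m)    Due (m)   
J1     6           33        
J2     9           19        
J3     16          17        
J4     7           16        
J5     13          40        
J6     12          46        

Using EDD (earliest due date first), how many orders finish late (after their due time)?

EDD (increasing due date): J4 J3 J2 J1 J5 J6.
J4: 0→7, due 16, tardiness 0
J3: 7→23, due 17, tardiness 6
J2: 23→32, due 19, tardiness 13
J1: 32→38, due 33, tardiness 5
J5: 38→51, due 40, tardiness 11
J6: 51→63, due 46, tardiness 17
Late orders: 5.

5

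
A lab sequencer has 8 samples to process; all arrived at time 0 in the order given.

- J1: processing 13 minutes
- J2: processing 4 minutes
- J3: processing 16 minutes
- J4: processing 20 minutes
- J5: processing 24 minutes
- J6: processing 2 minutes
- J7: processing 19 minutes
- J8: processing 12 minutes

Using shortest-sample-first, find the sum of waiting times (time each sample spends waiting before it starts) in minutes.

SPT (increasing processing time): J6 J2 J8 J1 J3 J7 J4 J5.
J6: waits 0, runs 0→2
J2: waits 2, runs 2→6
J8: waits 6, runs 6→18
J1: waits 18, runs 18→31
J3: waits 31, runs 31→47
J7: waits 47, runs 47→66
J4: waits 66, runs 66→86
J5: waits 86, runs 86→110
Sum = 0+2+6+18+31+47+66+86 = 256.

256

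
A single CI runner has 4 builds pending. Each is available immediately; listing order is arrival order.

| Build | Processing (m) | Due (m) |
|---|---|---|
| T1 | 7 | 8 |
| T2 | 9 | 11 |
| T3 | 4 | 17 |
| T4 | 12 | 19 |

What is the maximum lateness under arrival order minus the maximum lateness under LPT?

FIFO (arrival order): T1 T2 T3 T4.
T1: 0→7, due 8, lateness -1
T2: 7→16, due 11, lateness 5
T3: 16→20, due 17, lateness 3
T4: 20→32, due 19, lateness 13
Maximum = 13.
LPT (decreasing processing time): T4 T2 T1 T3.
T4: 0→12, due 19, lateness -7
T2: 12→21, due 11, lateness 10
T1: 21→28, due 8, lateness 20
T3: 28→32, due 17, lateness 15
Maximum = 20.
Difference = 13 − 20 = -7.

-7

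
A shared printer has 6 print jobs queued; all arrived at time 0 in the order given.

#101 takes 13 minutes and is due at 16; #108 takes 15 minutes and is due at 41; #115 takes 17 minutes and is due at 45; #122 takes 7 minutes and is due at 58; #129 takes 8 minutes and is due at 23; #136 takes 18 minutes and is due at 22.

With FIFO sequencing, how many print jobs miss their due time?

FIFO (arrival order): #101 #108 #115 #122 #129 #136.
#101: 0→13, due 16, tardiness 0
#108: 13→28, due 41, tardiness 0
#115: 28→45, due 45, tardiness 0
#122: 45→52, due 58, tardiness 0
#129: 52→60, due 23, tardiness 37
#136: 60→78, due 22, tardiness 56
Late print jobs: 2.

2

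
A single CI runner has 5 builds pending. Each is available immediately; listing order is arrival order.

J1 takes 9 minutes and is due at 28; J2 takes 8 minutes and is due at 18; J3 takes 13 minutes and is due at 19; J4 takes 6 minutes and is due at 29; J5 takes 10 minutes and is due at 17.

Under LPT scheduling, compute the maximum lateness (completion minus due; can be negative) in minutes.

LPT (decreasing processing time): J3 J5 J1 J2 J4.
J3: 0→13, due 19, lateness -6
J5: 13→23, due 17, lateness 6
J1: 23→32, due 28, lateness 4
J2: 32→40, due 18, lateness 22
J4: 40→46, due 29, lateness 17
Maximum = 22.

22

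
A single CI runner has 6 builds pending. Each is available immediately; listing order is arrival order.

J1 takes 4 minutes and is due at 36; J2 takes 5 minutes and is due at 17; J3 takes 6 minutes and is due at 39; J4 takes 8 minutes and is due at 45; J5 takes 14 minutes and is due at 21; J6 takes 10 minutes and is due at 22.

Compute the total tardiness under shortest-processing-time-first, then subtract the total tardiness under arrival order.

SPT (increasing processing time): J1 J2 J3 J4 J6 J5.
J1: 0→4, due 36, tardiness 0
J2: 4→9, due 17, tardiness 0
J3: 9→15, due 39, tardiness 0
J4: 15→23, due 45, tardiness 0
J6: 23→33, due 22, tardiness 11
J5: 33→47, due 21, tardiness 26
Sum = 0+0+0+0+11+26 = 37.
FIFO (arrival order): J1 J2 J3 J4 J5 J6.
J1: 0→4, due 36, tardiness 0
J2: 4→9, due 17, tardiness 0
J3: 9→15, due 39, tardiness 0
J4: 15→23, due 45, tardiness 0
J5: 23→37, due 21, tardiness 16
J6: 37→47, due 22, tardiness 25
Sum = 0+0+0+0+16+25 = 41.
Difference = 37 − 41 = -4.

-4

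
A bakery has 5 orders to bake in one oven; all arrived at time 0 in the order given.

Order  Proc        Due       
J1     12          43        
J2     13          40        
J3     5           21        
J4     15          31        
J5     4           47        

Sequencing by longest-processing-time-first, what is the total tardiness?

LPT (decreasing processing time): J4 J2 J1 J3 J5.
J4: 0→15, due 31, tardiness 0
J2: 15→28, due 40, tardiness 0
J1: 28→40, due 43, tardiness 0
J3: 40→45, due 21, tardiness 24
J5: 45→49, due 47, tardiness 2
Sum = 0+0+0+24+2 = 26.

26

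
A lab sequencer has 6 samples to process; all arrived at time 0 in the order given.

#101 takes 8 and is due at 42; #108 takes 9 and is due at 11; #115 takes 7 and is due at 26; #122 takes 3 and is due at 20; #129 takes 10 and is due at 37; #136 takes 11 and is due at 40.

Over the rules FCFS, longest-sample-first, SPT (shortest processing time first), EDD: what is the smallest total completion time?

FIFO (arrival order): #101 #108 #115 #122 #129 #136.
#101: 0→8
#108: 8→17
#115: 17→24
#122: 24→27
#129: 27→37
#136: 37→48
Sum = 8+17+24+27+37+48 = 161.
LPT (decreasing processing time): #136 #129 #108 #101 #115 #122.
#136: 0→11
#129: 11→21
#108: 21→30
#101: 30→38
#115: 38→45
#122: 45→48
Sum = 11+21+30+38+45+48 = 193.
SPT (increasing processing time): #122 #115 #101 #108 #129 #136.
#122: 0→3
#115: 3→10
#101: 10→18
#108: 18→27
#129: 27→37
#136: 37→48
Sum = 3+10+18+27+37+48 = 143.
EDD (increasing due date): #108 #122 #115 #129 #136 #101.
#108: 0→9
#122: 9→12
#115: 12→19
#129: 19→29
#136: 29→40
#101: 40→48
Sum = 9+12+19+29+40+48 = 157.
FIFO 161, LPT 193, SPT 143, EDD 157 → minimum 143.

143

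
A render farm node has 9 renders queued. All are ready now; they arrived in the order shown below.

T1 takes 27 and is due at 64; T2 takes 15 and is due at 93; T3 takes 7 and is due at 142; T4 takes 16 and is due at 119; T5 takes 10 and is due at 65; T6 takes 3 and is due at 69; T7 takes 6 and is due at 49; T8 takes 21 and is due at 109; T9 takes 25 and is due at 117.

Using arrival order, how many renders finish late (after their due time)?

FIFO (arrival order): T1 T2 T3 T4 T5 T6 T7 T8 T9.
T1: 0→27, due 64, tardiness 0
T2: 27→42, due 93, tardiness 0
T3: 42→49, due 142, tardiness 0
T4: 49→65, due 119, tardiness 0
T5: 65→75, due 65, tardiness 10
T6: 75→78, due 69, tardiness 9
T7: 78→84, due 49, tardiness 35
T8: 84→105, due 109, tardiness 0
T9: 105→130, due 117, tardiness 13
Late renders: 4.

4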